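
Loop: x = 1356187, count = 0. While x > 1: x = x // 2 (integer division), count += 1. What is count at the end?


The variable x halves each step:
x = 1356187 -> 678093 -> 339046 -> 169523 -> 84761 -> 42380 -> 21190 -> 10595 -> 5297 -> 2648 -> 1324 -> 662 -> 331 -> 165 -> 82 -> 41 -> 20 -> 10 -> 5 -> 2 -> 1
Number of halvings = floor(log2(1356187)) = 20


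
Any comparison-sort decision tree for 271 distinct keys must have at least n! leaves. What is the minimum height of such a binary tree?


A binary decision tree of height h has at most 2^h leaves and needs at least n! of them, so h >= ceil(log2(n!)).
271! is far too large to multiply out, so use Stirling's series:
  ln(n!) ~ n ln n - n + (1/2) ln(2 pi n) + 1/(12n)  (error below 1/(360 n^3), negligible here)
  ln(271) = 5.6021188
  n ln n = 271 * 5.6021188 = 1518.1742
  (1/2) ln(2 pi * 271) = (1/2) ln(1702.7432) = 3.7200
  1/(12*271) = 0.0003
  ln(271!) ~ 1518.1742 - 271 + 3.7200 + 0.0003 = 1250.8945
Convert to base 2: log2(271!) = 1250.8945 / ln 2 = 1250.8945 / 0.69314718 = 1804.6593
ceil(1804.6593) = 1805


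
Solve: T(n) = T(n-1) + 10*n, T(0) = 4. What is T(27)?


Expanding the recurrence:
T(27) = T(26) + 10*27
       = T(25) + 10*26 + 10*27
       ...
       = T(0) + 10*(1 + 2 + ... + 27)
       = 4 + 10 * 27*28/2
       = 4 + 10 * 378
       = 4 + 3780 = 3784


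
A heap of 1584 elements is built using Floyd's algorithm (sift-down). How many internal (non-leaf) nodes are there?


Leaf nodes occupy roughly half the array.
Sift-down is called for each internal node, starting from the last one.
Internal nodes = floor(n/2) = floor(1584/2) = 792


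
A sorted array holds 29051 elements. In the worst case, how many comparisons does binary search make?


Halving sequence: 29051 -> 14525 -> 7262 -> 3631 -> 1815 -> 907 -> 453 -> 226 -> 113 -> 56 -> 28 -> 14 -> 7 -> 3 -> 1
Number of halvings = 14
Max comparisons = 14 + 1 = 15


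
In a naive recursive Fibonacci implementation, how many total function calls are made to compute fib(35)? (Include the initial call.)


Let C(m) = total calls to evaluate fib(m). Then C(0)=C(1)=1, and
C(m) = 1 + C(m-1) + C(m-2) for m >= 2.
Build the table (each entry = 1 + previous two):
  C(0) = 1
  C(1) = 1
  C(2) = 1 + 1 + 1 = 3
  C(3) = 1 + 3 + 1 = 5
  C(4) = 1 + 5 + 3 = 9
  C(5) = 1 + 9 + 5 = 15
  C(6) = 1 + 15 + 9 = 25
  C(7) = 1 + 25 + 15 = 41
  C(8) = 1 + 41 + 25 = 67
  C(9) = 1 + 67 + 41 = 109
  C(10) = 1 + 109 + 67 = 177
  C(11) = 1 + 177 + 109 = 287
  C(12) = 1 + 287 + 177 = 465
  C(13) = 1 + 465 + 287 = 753
  C(14) = 1 + 753 + 465 = 1219
  C(15) = 1 + 1219 + 753 = 1973
  C(16) = 1 + 1973 + 1219 = 3193
  C(17) = 1 + 3193 + 1973 = 5167
  C(18) = 1 + 5167 + 3193 = 8361
  C(19) = 1 + 8361 + 5167 = 13529
  C(20) = 1 + 13529 + 8361 = 21891
  C(21) = 1 + 21891 + 13529 = 35421
  C(22) = 1 + 35421 + 21891 = 57313
  C(23) = 1 + 57313 + 35421 = 92735
  C(24) = 1 + 92735 + 57313 = 150049
  C(25) = 1 + 150049 + 92735 = 242785
  C(26) = 1 + 242785 + 150049 = 392835
  C(27) = 1 + 392835 + 242785 = 635621
  C(28) = 1 + 635621 + 392835 = 1028457
  C(29) = 1 + 1028457 + 635621 = 1664079
  C(30) = 1 + 1664079 + 1028457 = 2692537
  C(31) = 1 + 2692537 + 1664079 = 4356617
  C(32) = 1 + 4356617 + 2692537 = 7049155
  C(33) = 1 + 7049155 + 4356617 = 11405773
  C(34) = 1 + 11405773 + 7049155 = 18454929
  C(35) = 1 + 18454929 + 11405773 = 29860703
Total calls for fib(35) = 29860703


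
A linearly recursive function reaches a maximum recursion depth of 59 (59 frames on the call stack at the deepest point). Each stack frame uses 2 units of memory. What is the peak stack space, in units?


Maximum recursion depth = 59 frames
Memory per frame = 2 units
Total stack space = depth * frame_size
= 59 * 2 = 118


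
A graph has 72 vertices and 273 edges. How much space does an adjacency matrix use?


Adjacency matrix: V x V grid of entries
Space = V^2 = 72^2 = 72 * 72 = 5184


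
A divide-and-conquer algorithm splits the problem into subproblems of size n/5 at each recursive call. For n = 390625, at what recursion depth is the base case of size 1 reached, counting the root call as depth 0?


At each depth, the problem size is divided by 5:
  Depth 0: problem size = 390625
  Depth 1: problem size = 78125
  Depth 2: problem size = 15625
  Depth 3: problem size = 3125
  Depth 4: problem size = 625
  Depth 5: problem size = 125
  Depth 6: problem size = 25
  Depth 7: problem size = 5
  Depth 8: problem size = 1 (base case)
The base case is reached at depth log_5(390625) = 8 (the tree has 9 levels counting depth 0, but the depth asked for is 8).
Recursion depth = 8


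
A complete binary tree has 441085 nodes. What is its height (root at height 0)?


In a complete binary tree, level k holds nodes 2^k .. 2^(k+1)-1 (1-indexed).
Height = floor(log2(n)) = floor(log2(441085)) = 18
Check: 2^18 = 262144 <= 441085 < 524288 = 2^19


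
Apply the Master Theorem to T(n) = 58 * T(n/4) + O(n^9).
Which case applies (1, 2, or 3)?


The Master Theorem: T(n) = a*T(n/b) + O(n^c)
  a = 58, b = 4, c = 9
log_b(a) = log_4(58) ~ 2.929
Compare b^c with a: 4^9 = 262144 > 58, so c > log_b(a).
Since c > log_b(a), Case 3 applies.
T(n) = O(n^9)
Master Theorem case = 3


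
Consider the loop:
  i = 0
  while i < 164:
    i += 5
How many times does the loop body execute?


Starting at i = 0, each iteration adds 5.
Iterations until i >= 164:
  Iteration 1: i = 0 -> i = 5
  Iteration 2: i = 5 -> i = 10
  Iteration 3: i = 10 -> i = 15
  Iteration 4: i = 15 -> i = 20
  Iteration 5: i = 20 -> i = 25
  Iteration 6: i = 25 -> i = 30
  Iteration 7: i = 30 -> i = 35
  Iteration 8: i = 35 -> i = 40
  ... continuing ...
Total iterations = ceil(164/5) = 33


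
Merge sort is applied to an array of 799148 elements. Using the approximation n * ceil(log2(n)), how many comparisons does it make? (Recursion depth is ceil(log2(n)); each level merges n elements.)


Merge sort divides the array into halves recursively.
Number of levels = ceil(log2(799148)) = 20
At each level, approximately n = 799148 comparisons are needed for merging.
Total comparisons ~ n * ceil(log2(n)) = 799148 * 20 = 15982960


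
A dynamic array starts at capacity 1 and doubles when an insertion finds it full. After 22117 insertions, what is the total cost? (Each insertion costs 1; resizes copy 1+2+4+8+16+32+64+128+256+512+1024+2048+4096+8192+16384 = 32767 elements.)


Insertion cost: 22117 (one per element)
Resizes occur just before inserting elements 2, 3, 5, 9, ...
Elements copied at each resize: 1 + 2 + 4 + 8 + 16 + 32 + 64 + 128 + 256 + 512 + 1024 + 2048 + 4096 + 8192 + 16384
Sum of copies = 32767 (geometric series: 2^k - 1)
Total = 22117 + 32767 = 54884


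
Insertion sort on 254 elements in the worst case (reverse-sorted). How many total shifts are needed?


In the worst case (reverse-sorted), each element shifts past all previous:
  Element 1: 1 shifts
  Element 2: 2 shifts
  Element 3: 3 shifts
  Element 4: 4 shifts
  Element 5: 5 shifts
  ...
  Element 253: 253 shifts
Total = 1 + 2 + ... + 253
= 254*(254-1)/2 = 32131


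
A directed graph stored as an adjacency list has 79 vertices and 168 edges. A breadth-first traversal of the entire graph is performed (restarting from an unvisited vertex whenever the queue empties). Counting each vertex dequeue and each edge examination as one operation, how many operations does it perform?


A full BFS traversal dequeues each vertex once and examines each edge once.
Vertex visits: 79
Edge visits: 168
V + E = 79 + 168 = 247


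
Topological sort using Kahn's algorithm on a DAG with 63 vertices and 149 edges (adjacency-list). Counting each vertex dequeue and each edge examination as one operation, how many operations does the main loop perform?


Kahn's algorithm:
  1. Compute in-degrees: O(V + E)
  2. Process queue: each vertex dequeued once (O(V))
     each edge examined once (O(E))
Total = V + E = 63 + 149 = 212


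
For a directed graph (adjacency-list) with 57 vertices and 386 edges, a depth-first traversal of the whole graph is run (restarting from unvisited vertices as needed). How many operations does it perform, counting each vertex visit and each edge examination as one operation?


A full DFS traversal visits each vertex once and examines each edge once.
V = 57
E = 386
Sum = 57 + 386 = 443


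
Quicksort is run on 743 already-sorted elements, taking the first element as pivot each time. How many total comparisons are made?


Sum of comparisons per partition:
742 + 741 + ... + 1 + 0
= 743 * (743 - 1) / 2
= 743 * 742 / 2
= 275653


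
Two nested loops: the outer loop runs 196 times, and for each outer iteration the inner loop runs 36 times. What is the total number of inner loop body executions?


Outer loop: 196 iterations
Inner loop: 36 iterations per outer iteration
Total = 196 * 36 = 7056


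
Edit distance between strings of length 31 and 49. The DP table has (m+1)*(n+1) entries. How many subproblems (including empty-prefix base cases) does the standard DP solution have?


The table includes base cases (empty prefixes).
Rows: (m+1) = 32
Columns: (n+1) = 50
Total = 32 * 50 = 1600


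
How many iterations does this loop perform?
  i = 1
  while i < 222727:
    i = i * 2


The loop variable doubles each iteration:
i = 1 -> 2 -> 4 -> 8 -> 16 -> 32 -> 64 -> 128 -> 256 -> 512 -> 1024 -> 2048 -> 4096 -> 8192 -> 16384 -> 32768 -> 65536 -> 131072 -> 262144 (stop, 262144 >= 222727)
Number of doublings = ceil(log2(222727)) = 18


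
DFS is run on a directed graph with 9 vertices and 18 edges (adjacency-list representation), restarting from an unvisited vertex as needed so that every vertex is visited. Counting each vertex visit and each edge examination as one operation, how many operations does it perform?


A full DFS traversal processes each vertex exactly once (push/pop on stack).
Each directed edge is examined once.
V = 9, E = 18
V + E = 27


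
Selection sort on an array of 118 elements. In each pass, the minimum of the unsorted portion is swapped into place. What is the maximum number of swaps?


Selection sort performs one swap per pass:
  Pass 1: find min in positions 0 to 117, swap with position 0
  Pass 2: find min in positions 1 to 117, swap with position 1
  Pass 3: find min in positions 2 to 117, swap with position 2
  Pass 4: find min in positions 3 to 117, swap with position 3
  Pass 5: find min in positions 4 to 117, swap with position 4
  ... (112 more passes)
Total passes (and swaps) = n - 1 = 118 - 1 = 117


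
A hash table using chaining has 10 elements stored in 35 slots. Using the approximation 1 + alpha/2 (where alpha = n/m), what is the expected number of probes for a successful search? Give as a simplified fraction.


Load factor alpha = n/m = 10/35
Expected probes = 1 + alpha/2 = 1 + 10/(2*35)
= 1 + 10/70
= 70/70 + 10/70
= 80/70
Simplify: 8/7


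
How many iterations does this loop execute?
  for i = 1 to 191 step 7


The loop variable i takes values starting at 1 and increments by 7 each iteration.
Sequence: i = 1, 8, 15, 22, 29, 36, 43, 50, 57, ...
The upper bound 191 is inclusive, so the count is floor((last - first) / step) + 1:
floor((191 - 1) / 7) + 1 = floor(190/7) + 1 = 27 + 1 = 28


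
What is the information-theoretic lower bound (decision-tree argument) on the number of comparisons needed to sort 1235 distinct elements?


A binary decision tree of height h has at most 2^h leaves and needs at least n! of them, so h >= ceil(log2(n!)).
1235! is far too large to multiply out, so use Stirling's series:
  ln(n!) ~ n ln n - n + (1/2) ln(2 pi n) + 1/(12n)  (error below 1/(360 n^3), negligible here)
  ln(1235) = 7.1188262
  n ln n = 1235 * 7.1188262 = 8791.7504
  (1/2) ln(2 pi * 1235) = (1/2) ln(7759.7339) = 4.4784
  1/(12*1235) = 0.0001
  ln(1235!) ~ 8791.7504 - 1235 + 4.4784 + 0.0001 = 7561.2289
Convert to base 2: log2(1235!) = 7561.2289 / ln 2 = 7561.2289 / 0.69314718 = 10908.5474
ceil(10908.5474) = 10909


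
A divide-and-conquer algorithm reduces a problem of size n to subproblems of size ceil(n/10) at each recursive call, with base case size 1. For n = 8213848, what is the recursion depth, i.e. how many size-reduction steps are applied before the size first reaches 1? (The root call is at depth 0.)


Each step divides the size by 10 (rounding up); after k steps the size is ceil(n/10^k), which equals 1 exactly when 10^k >= n.
So the depth is the smallest k with 10^k >= 8213848, i.e. ceil(log_10(8213848)).
10^6 = 1000000 < 8213848 <= 10000000 = 10^7
Recursion depth = 7


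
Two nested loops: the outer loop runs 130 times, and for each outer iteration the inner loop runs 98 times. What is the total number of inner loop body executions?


Outer loop: 130 iterations
Inner loop: 98 iterations per outer iteration
Total = 130 * 98 = 12740


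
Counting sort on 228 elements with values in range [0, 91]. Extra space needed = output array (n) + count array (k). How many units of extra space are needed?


Output array size: 228 (to store sorted result)
Count array size: 92 (one slot per possible value, range 0 to 91)
Total extra space = 228 + 92 = 320


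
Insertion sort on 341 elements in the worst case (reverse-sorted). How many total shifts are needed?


In the worst case (reverse-sorted), each element shifts past all previous:
  Element 1: 1 shifts
  Element 2: 2 shifts
  Element 3: 3 shifts
  Element 4: 4 shifts
  Element 5: 5 shifts
  ...
  Element 340: 340 shifts
Total = 1 + 2 + ... + 340
= 341*(341-1)/2 = 57970


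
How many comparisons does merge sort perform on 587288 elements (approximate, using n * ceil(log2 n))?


Recursion depth: ceil(log2(587288)) = 20
Each recursion level merges n = 587288 elements
Total = 587288 * 20 = 11745760


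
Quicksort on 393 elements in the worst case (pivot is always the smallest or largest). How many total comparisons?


In the worst case, each partition step picks the worst pivot:
  Partition 1: 392 comparisons (n-1 elements to compare)
  Partition 2: 391 comparisons
  Partition 3: 390 comparisons
  Partition 4: 389 comparisons
  Partition 5: 388 comparisons
  ...
  Last partition: 0 comparisons
Total = (n-1) + (n-2) + ... + 1 + 0 = n*(n-1)/2
= 393*392/2 = 77028


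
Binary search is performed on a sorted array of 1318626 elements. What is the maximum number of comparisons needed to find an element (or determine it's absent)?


Binary search halves the search space each comparison:
  Step 1: search space = 1318626 -> 659313
  Step 2: search space = 659313 -> 329656
  Step 3: search space = 329656 -> 164828
  Step 4: search space = 164828 -> 82414
  Step 5: search space = 82414 -> 41207
  Step 6: search space = 41207 -> 20603
  Step 7: search space = 20603 -> 10301
  Step 8: search space = 10301 -> 5150
  Step 9: search space = 5150 -> 2575
  Step 10: search space = 2575 -> 1287
  Step 11: search space = 1287 -> 643
  Step 12: search space = 643 -> 321
  Step 13: search space = 321 -> 160
  Step 14: search space = 160 -> 80
  Step 15: search space = 80 -> 40
  Step 16: search space = 40 -> 20
  Step 17: search space = 20 -> 10
  Step 18: search space = 10 -> 5
  Step 19: search space = 5 -> 2
  Step 20: search space = 2 -> 1
  Step 21: search space = 1 (final check)
Maximum comparisons = floor(log2(1318626)) + 1 = 20 + 1 = 21


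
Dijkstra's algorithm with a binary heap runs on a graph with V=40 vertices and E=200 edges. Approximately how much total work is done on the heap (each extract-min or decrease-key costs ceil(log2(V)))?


Dijkstra with a binary heap: each vertex is extracted once, each edge may relax once.
Each heap operation costs O(log V).
V + E = 40 + 200 = 240
ceil(log2(40)) = 6 (since 2^5 = 32 < 40 <= 64 = 2^6)
Total heap work = (V+E) * ceil(log2(V)) = 240 * 6 = 1440


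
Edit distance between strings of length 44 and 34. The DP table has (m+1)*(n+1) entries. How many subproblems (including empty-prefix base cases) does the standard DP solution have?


The table includes base cases (empty prefixes).
Rows: (m+1) = 45
Columns: (n+1) = 35
Total = 45 * 35 = 1575


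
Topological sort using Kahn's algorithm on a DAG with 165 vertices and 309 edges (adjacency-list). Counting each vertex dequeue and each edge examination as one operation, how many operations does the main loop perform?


Kahn's algorithm:
  1. Compute in-degrees: O(V + E)
  2. Process queue: each vertex dequeued once (O(V))
     each edge examined once (O(E))
Total = V + E = 165 + 309 = 474


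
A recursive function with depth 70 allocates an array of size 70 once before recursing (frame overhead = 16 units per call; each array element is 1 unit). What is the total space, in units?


Array allocation: 70 units (allocated once)
Stack frames: 70 deep * 16 per frame = 1120 units
Total = 70 + 1120 = 1190


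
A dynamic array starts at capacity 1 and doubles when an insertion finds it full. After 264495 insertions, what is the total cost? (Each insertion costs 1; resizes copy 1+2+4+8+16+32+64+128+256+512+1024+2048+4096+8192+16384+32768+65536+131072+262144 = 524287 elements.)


Insertion cost: 264495 (one per element)
Resizes occur just before inserting elements 2, 3, 5, 9, ...
Elements copied at each resize: 1 + 2 + 4 + 8 + 16 + 32 + 64 + 128 + 256 + 512 + 1024 + 2048 + 4096 + 8192 + 16384 + 32768 + 65536 + 131072 + 262144
Sum of copies = 524287 (geometric series: 2^k - 1)
Total = 264495 + 524287 = 788782


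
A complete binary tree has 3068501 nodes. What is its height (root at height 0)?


In a complete binary tree, level k holds nodes 2^k .. 2^(k+1)-1 (1-indexed).
Height = floor(log2(n)) = floor(log2(3068501)) = 21
Check: 2^21 = 2097152 <= 3068501 < 4194304 = 2^22


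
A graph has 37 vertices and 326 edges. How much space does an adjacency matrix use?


Adjacency matrix: V x V grid of entries
Space = V^2 = 37^2 = 37 * 37 = 1369


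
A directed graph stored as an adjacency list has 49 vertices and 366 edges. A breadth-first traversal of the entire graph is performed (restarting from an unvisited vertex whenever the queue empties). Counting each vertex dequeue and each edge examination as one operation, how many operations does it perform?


A full BFS traversal dequeues each vertex once and examines each edge once.
Vertex visits: 49
Edge visits: 366
V + E = 49 + 366 = 415


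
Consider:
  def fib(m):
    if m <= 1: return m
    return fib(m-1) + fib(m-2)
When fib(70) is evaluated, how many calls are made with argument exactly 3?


Let N(m) = number of times fib(m) is called while evaluating fib(70).
N(70) = 1 (the initial call).
N(69) = 1 (only fib(70) calls it).
For 1 <= m <= 68: fib(m) is called by fib(m+1) and fib(m+2), so
  N(m) = N(m+1) + N(m+2).
fib(0) is called only by fib(2), so N(0) = N(2).
Walk down from m=70:
  N(70)=1, N(69)=1, N(68)=2, N(67)=3, N(66)=5, N(65)=8, N(64)=13, N(63)=21, N(62)=34, N(61)=55, N(60)=89, N(59)=144, N(58)=233, N(57)=377, N(56)=610, N(55)=987, N(54)=1597, N(53)=2584, N(52)=4181, N(51)=6765, N(50)=10946, N(49)=17711, N(48)=28657, N(47)=46368, N(46)=75025, N(45)=121393, N(44)=196418, N(43)=317811, N(42)=514229, N(41)=832040, N(40)=1346269, N(39)=2178309, N(38)=3524578, N(37)=5702887, N(36)=9227465, N(35)=14930352, N(34)=24157817, N(33)=39088169, N(32)=63245986, N(31)=102334155, N(30)=165580141, N(29)=267914296, N(28)=433494437, N(27)=701408733, N(26)=1134903170, N(25)=1836311903, N(24)=2971215073, N(23)=4807526976, N(22)=7778742049, N(21)=12586269025, N(20)=20365011074, N(19)=32951280099, N(18)=53316291173, N(17)=86267571272, N(16)=139583862445, N(15)=225851433717, N(14)=365435296162, N(13)=591286729879, N(12)=956722026041, N(11)=1548008755920, N(10)=2504730781961, N(9)=4052739537881, N(8)=6557470319842, N(7)=10610209857723, N(6)=17167680177565, N(5)=27777890035288, N(4)=44945570212853, N(3)=72723460248141
N(3) = 72723460248141


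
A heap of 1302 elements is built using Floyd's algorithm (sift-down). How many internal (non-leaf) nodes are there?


Leaf nodes occupy roughly half the array.
Sift-down is called for each internal node, starting from the last one.
Internal nodes = floor(n/2) = floor(1302/2) = 651


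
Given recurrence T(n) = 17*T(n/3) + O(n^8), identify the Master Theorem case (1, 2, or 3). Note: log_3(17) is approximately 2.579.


Master Theorem parameters: a=17, b=3, c=8
log_b(a) = 2.579
Compare b^c with a: 3^8 = 6561 > 17, so c > log_b(a).
Comparing c=8 vs log_b(a)=2.579:
8 > 2.579 => Case 3
Result: T(n) = O(n^8)
Master Theorem case = 3


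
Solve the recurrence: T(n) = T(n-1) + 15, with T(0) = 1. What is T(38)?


Unrolling the recurrence:
T(38) = T(37) + 15
       = T(36) + 15 + 15
       = T(35) + 15*3
       ...
       = T(0) + 15*38
       = 1 + 570 = 571


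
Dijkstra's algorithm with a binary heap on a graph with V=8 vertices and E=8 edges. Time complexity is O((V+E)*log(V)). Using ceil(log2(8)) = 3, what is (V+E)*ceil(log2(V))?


Dijkstra with a binary heap: each vertex is extracted once, each edge may relax once.
Each heap operation costs O(log V).
V + E = 8 + 8 = 16
ceil(log2(8)) = 3 (since 2^2 = 4 < 8 <= 8 = 2^3)
Total heap work = (V+E) * ceil(log2(V)) = 16 * 3 = 48


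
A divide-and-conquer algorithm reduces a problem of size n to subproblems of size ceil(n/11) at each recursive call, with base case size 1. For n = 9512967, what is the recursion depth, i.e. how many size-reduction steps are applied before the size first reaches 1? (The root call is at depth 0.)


Each step divides the size by 11 (rounding up); after k steps the size is ceil(n/11^k), which equals 1 exactly when 11^k >= n.
So the depth is the smallest k with 11^k >= 9512967, i.e. ceil(log_11(9512967)).
11^6 = 1771561 < 9512967 <= 19487171 = 11^7
Recursion depth = 7


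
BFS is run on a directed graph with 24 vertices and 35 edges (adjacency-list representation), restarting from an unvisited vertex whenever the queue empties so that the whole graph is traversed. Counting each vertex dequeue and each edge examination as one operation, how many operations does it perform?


A full BFS traversal dequeues each vertex exactly once and examines each directed edge exactly once.
V = 24 (vertex processing cost)
E = 35 (edge examination cost)
Total operations proportional to V + E = 24 + 35 = 59


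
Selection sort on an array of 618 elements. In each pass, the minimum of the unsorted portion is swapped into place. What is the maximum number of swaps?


Selection sort performs one swap per pass:
  Pass 1: find min in positions 0 to 617, swap with position 0
  Pass 2: find min in positions 1 to 617, swap with position 1
  Pass 3: find min in positions 2 to 617, swap with position 2
  Pass 4: find min in positions 3 to 617, swap with position 3
  Pass 5: find min in positions 4 to 617, swap with position 4
  ... (612 more passes)
Total passes (and swaps) = n - 1 = 618 - 1 = 617


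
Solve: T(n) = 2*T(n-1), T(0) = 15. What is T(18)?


Unrolling:
T(18) = 2*T(17) = 2^2*T(16) = ... = 2^18*T(0)
= 2^18 * 15
= 262144 * 15 = 3932160


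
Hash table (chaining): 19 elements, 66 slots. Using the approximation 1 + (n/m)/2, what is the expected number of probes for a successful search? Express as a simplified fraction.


Computing expected probes:
alpha = 19/66
= 1 + alpha/2
= 1 + 19/(2*66)
= (2*66 + 19) / (2*66)
= 151/132


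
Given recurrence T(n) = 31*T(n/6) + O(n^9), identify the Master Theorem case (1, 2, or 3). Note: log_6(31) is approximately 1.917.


Master Theorem parameters: a=31, b=6, c=9
log_b(a) = 1.917
Compare b^c with a: 6^9 = 10077696 > 31, so c > log_b(a).
Comparing c=9 vs log_b(a)=1.917:
9 > 1.917 => Case 3
Result: T(n) = O(n^9)
Master Theorem case = 3


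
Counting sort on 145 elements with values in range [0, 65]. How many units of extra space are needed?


Output array size: 145 (to store sorted result)
Count array size: 66 (one slot per possible value, range 0 to 65)
Total extra space = 145 + 66 = 211


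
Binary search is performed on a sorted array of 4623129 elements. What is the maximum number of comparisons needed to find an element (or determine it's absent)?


Binary search halves the search space each comparison:
  Step 1: search space = 4623129 -> 2311564
  Step 2: search space = 2311564 -> 1155782
  Step 3: search space = 1155782 -> 577891
  Step 4: search space = 577891 -> 288945
  Step 5: search space = 288945 -> 144472
  Step 6: search space = 144472 -> 72236
  Step 7: search space = 72236 -> 36118
  Step 8: search space = 36118 -> 18059
  Step 9: search space = 18059 -> 9029
  Step 10: search space = 9029 -> 4514
  Step 11: search space = 4514 -> 2257
  Step 12: search space = 2257 -> 1128
  Step 13: search space = 1128 -> 564
  Step 14: search space = 564 -> 282
  Step 15: search space = 282 -> 141
  Step 16: search space = 141 -> 70
  Step 17: search space = 70 -> 35
  Step 18: search space = 35 -> 17
  Step 19: search space = 17 -> 8
  Step 20: search space = 8 -> 4
  Step 21: search space = 4 -> 2
  Step 22: search space = 2 -> 1
  Step 23: search space = 1 (final check)
Maximum comparisons = floor(log2(4623129)) + 1 = 22 + 1 = 23


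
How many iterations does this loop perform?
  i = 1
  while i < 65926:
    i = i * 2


The loop variable doubles each iteration:
i = 1 -> 2 -> 4 -> 8 -> 16 -> 32 -> 64 -> 128 -> 256 -> 512 -> 1024 -> 2048 -> 4096 -> 8192 -> 16384 -> 32768 -> 65536 -> 131072 (stop, 131072 >= 65926)
Number of doublings = ceil(log2(65926)) = 17


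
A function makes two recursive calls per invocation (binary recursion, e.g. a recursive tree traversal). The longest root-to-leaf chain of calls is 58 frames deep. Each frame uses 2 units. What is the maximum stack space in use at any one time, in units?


Binary recursion: the two calls run one after the other, so only one root-to-leaf chain of frames is on the stack at a time.
Maximum depth (longest chain) = 58 frames
Each frame = 2 units
Max stack space = 58 * 2 = 116


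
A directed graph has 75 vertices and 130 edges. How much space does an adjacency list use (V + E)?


Adjacency list: one list head per vertex + one entry per edge
Vertex heads: 75
Edge entries: 130
Total = 75 + 130 = 205


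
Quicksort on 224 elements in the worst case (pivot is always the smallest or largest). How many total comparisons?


In the worst case, each partition step picks the worst pivot:
  Partition 1: 223 comparisons (n-1 elements to compare)
  Partition 2: 222 comparisons
  Partition 3: 221 comparisons
  Partition 4: 220 comparisons
  Partition 5: 219 comparisons
  ...
  Last partition: 0 comparisons
Total = (n-1) + (n-2) + ... + 1 + 0 = n*(n-1)/2
= 224*223/2 = 24976


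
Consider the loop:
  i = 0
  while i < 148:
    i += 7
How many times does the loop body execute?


Starting at i = 0, each iteration adds 7.
Iterations until i >= 148:
  Iteration 1: i = 0 -> i = 7
  Iteration 2: i = 7 -> i = 14
  Iteration 3: i = 14 -> i = 21
  Iteration 4: i = 21 -> i = 28
  Iteration 5: i = 28 -> i = 35
  Iteration 6: i = 35 -> i = 42
  Iteration 7: i = 42 -> i = 49
  Iteration 8: i = 49 -> i = 56
  ... continuing ...
Total iterations = ceil(148/7) = 22


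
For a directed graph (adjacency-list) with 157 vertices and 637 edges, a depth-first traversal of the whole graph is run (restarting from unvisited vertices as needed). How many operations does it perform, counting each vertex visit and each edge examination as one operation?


A full DFS traversal visits each vertex once and examines each edge once.
V = 157
E = 637
Sum = 157 + 637 = 794


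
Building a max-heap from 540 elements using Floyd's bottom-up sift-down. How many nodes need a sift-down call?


In a heap of 540 elements (0-indexed array):
  Last element index: 539
  Parent of last element: floor((539 - 1) / 2) = 269
  Internal nodes: indices 0 to 269
  Count = floor(540/2) = 270


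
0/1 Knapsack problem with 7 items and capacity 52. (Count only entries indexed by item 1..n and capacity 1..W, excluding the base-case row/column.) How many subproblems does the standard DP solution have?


The DP table is indexed by (item, capacity).
Rows: 7 items
Columns: 52 capacity values (1 to W)
Total subproblems = 7 * 52 = 364


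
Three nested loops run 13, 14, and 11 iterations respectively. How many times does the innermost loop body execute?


Loop 1 (outermost): 13 iterations
Loop 2 (middle): 14 iterations per outer
Loop 3 (innermost): 11 iterations per middle
Total = 13 * 14 * 11 = 2002


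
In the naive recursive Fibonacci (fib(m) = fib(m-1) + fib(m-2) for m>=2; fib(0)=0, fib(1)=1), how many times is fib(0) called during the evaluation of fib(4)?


Let N(m) = number of times fib(m) is called while evaluating fib(4).
N(4) = 1 (the initial call).
N(3) = 1 (only fib(4) calls it).
For 1 <= m <= 2: fib(m) is called by fib(m+1) and fib(m+2), so
  N(m) = N(m+1) + N(m+2).
fib(0) is called only by fib(2), so N(0) = N(2).
Walk down from m=4:
  N(4)=1, N(3)=1, N(2)=2, N(1)=3, N(0)=N(2)=2
N(0) = 2


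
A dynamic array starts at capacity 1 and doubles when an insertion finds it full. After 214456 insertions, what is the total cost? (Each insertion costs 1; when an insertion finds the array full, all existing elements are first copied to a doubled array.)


Insertion cost: 214456 (one per element)
Resizes occur just before inserting elements 2, 3, 5, 9, ...
Elements copied at each resize: 1 + 2 + 4 + 8 + 16 + 32 + 64 + 128 + 256 + 512 + 1024 + 2048 + 4096 + 8192 + 16384 + 32768 + 65536 + 131072
Sum of copies = 262143 (geometric series: 2^k - 1)
Total = 214456 + 262143 = 476599


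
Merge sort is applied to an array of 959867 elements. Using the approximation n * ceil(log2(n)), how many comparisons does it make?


Merge sort divides the array into halves recursively.
Number of levels = ceil(log2(959867)) = 20
At each level, approximately n = 959867 comparisons are needed for merging.
Total comparisons ~ n * ceil(log2(n)) = 959867 * 20 = 19197340


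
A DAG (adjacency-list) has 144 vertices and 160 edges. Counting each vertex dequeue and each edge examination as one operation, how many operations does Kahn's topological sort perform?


V = 144 (vertex processing)
E = 160 (edge processing)
V + E = 144 + 160 = 304


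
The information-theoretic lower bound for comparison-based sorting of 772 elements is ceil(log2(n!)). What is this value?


A binary decision tree of height h has at most 2^h leaves and needs at least n! of them, so h >= ceil(log2(n!)).
772! is far too large to multiply out, so use Stirling's series:
  ln(n!) ~ n ln n - n + (1/2) ln(2 pi n) + 1/(12n)  (error below 1/(360 n^3), negligible here)
  ln(772) = 6.6489846
  n ln n = 772 * 6.6489846 = 5133.0161
  (1/2) ln(2 pi * 772) = (1/2) ln(4850.6191) = 4.2434
  1/(12*772) = 0.0001
  ln(772!) ~ 5133.0161 - 772 + 4.2434 + 0.0001 = 4365.2596
Convert to base 2: log2(772!) = 4365.2596 / ln 2 = 4365.2596 / 0.69314718 = 6297.7384
ceil(6297.7384) = 6298


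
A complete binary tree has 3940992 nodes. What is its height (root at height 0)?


In a complete binary tree, level k holds nodes 2^k .. 2^(k+1)-1 (1-indexed).
Height = floor(log2(n)) = floor(log2(3940992)) = 21
Check: 2^21 = 2097152 <= 3940992 < 4194304 = 2^22


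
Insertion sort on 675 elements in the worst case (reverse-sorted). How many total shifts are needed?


In the worst case (reverse-sorted), each element shifts past all previous:
  Element 1: 1 shifts
  Element 2: 2 shifts
  Element 3: 3 shifts
  Element 4: 4 shifts
  Element 5: 5 shifts
  ...
  Element 674: 674 shifts
Total = 1 + 2 + ... + 674
= 675*(675-1)/2 = 227475


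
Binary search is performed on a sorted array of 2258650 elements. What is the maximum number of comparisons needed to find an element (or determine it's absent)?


Binary search halves the search space each comparison:
  Step 1: search space = 2258650 -> 1129325
  Step 2: search space = 1129325 -> 564662
  Step 3: search space = 564662 -> 282331
  Step 4: search space = 282331 -> 141165
  Step 5: search space = 141165 -> 70582
  Step 6: search space = 70582 -> 35291
  Step 7: search space = 35291 -> 17645
  Step 8: search space = 17645 -> 8822
  Step 9: search space = 8822 -> 4411
  Step 10: search space = 4411 -> 2205
  Step 11: search space = 2205 -> 1102
  Step 12: search space = 1102 -> 551
  Step 13: search space = 551 -> 275
  Step 14: search space = 275 -> 137
  Step 15: search space = 137 -> 68
  Step 16: search space = 68 -> 34
  Step 17: search space = 34 -> 17
  Step 18: search space = 17 -> 8
  Step 19: search space = 8 -> 4
  Step 20: search space = 4 -> 2
  Step 21: search space = 2 -> 1
  Step 22: search space = 1 (final check)
Maximum comparisons = floor(log2(2258650)) + 1 = 21 + 1 = 22


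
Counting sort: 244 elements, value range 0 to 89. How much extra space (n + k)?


n = 244 (output array)
k = 90 (count array for 90 distinct values)
Extra space = 244 + 90 = 334


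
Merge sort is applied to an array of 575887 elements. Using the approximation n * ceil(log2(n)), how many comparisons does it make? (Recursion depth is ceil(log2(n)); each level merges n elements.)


Merge sort divides the array into halves recursively.
Number of levels = ceil(log2(575887)) = 20
At each level, approximately n = 575887 comparisons are needed for merging.
Total comparisons ~ n * ceil(log2(n)) = 575887 * 20 = 11517740


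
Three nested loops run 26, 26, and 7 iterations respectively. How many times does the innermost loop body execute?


Loop 1 (outermost): 26 iterations
Loop 2 (middle): 26 iterations per outer
Loop 3 (innermost): 7 iterations per middle
Total = 26 * 26 * 7 = 4732


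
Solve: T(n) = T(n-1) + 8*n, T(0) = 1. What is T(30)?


Expanding the recurrence:
T(30) = T(29) + 8*30
       = T(28) + 8*29 + 8*30
       ...
       = T(0) + 8*(1 + 2 + ... + 30)
       = 1 + 8 * 30*31/2
       = 1 + 8 * 465
       = 1 + 3720 = 3721


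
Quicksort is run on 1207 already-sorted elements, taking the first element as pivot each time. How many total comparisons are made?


Sum of comparisons per partition:
1206 + 1205 + ... + 1 + 0
= 1207 * (1207 - 1) / 2
= 1207 * 1206 / 2
= 727821


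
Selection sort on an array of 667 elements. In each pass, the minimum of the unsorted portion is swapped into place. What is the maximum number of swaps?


Selection sort performs one swap per pass:
  Pass 1: find min in positions 0 to 666, swap with position 0
  Pass 2: find min in positions 1 to 666, swap with position 1
  Pass 3: find min in positions 2 to 666, swap with position 2
  Pass 4: find min in positions 3 to 666, swap with position 3
  Pass 5: find min in positions 4 to 666, swap with position 4
  ... (661 more passes)
Total passes (and swaps) = n - 1 = 667 - 1 = 666


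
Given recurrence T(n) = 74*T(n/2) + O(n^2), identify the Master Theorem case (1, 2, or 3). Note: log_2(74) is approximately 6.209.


Master Theorem parameters: a=74, b=2, c=2
log_b(a) = 6.209
Compare b^c with a: 2^2 = 4 < 74, so c < log_b(a).
Comparing c=2 vs log_b(a)=6.209:
2 < 6.209 => Case 1
Result: T(n) = O(n^(log_2 74)) ~ O(n^6.209)
Master Theorem case = 1


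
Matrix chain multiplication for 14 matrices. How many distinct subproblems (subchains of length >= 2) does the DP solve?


Subproblems are indexed by (i, j) where i < j.
Number of such pairs = n*(n-1)/2
= 14 * 13 / 2
= 91


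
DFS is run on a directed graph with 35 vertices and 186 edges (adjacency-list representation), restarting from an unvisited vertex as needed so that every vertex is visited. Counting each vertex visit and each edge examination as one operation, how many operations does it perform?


A full DFS traversal processes each vertex exactly once (push/pop on stack).
Each directed edge is examined once.
V = 35, E = 186
V + E = 221


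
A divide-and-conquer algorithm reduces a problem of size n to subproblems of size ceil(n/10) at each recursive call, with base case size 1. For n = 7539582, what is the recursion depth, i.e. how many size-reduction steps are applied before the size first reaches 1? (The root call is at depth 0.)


Each step divides the size by 10 (rounding up); after k steps the size is ceil(n/10^k), which equals 1 exactly when 10^k >= n.
So the depth is the smallest k with 10^k >= 7539582, i.e. ceil(log_10(7539582)).
10^6 = 1000000 < 7539582 <= 10000000 = 10^7
Recursion depth = 7


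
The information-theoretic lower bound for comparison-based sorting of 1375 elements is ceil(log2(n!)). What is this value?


A binary decision tree of height h has at most 2^h leaves and needs at least n! of them, so h >= ceil(log2(n!)).
1375! is far too large to multiply out, so use Stirling's series:
  ln(n!) ~ n ln n - n + (1/2) ln(2 pi n) + 1/(12n)  (error below 1/(360 n^3), negligible here)
  ln(1375) = 7.2262090
  n ln n = 1375 * 7.2262090 = 9936.0374
  (1/2) ln(2 pi * 1375) = (1/2) ln(8639.3798) = 4.5320
  1/(12*1375) = 0.0001
  ln(1375!) ~ 9936.0374 - 1375 + 4.5320 + 0.0001 = 8565.5695
Convert to base 2: log2(1375!) = 8565.5695 / ln 2 = 8565.5695 / 0.69314718 = 12357.5047
ceil(12357.5047) = 12358


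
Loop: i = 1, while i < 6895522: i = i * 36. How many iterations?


i multiplies by 36 each step:
i = 1 -> 36 -> 1296 -> 46656 -> 1679616 -> 60466176 (stop)
Iterations = ceil(log_36(6895522)) = 5


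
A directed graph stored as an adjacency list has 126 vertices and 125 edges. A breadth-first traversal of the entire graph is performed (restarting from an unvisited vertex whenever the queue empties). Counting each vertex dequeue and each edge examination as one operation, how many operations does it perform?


A full BFS traversal dequeues each vertex once and examines each edge once.
Vertex visits: 126
Edge visits: 125
V + E = 126 + 125 = 251


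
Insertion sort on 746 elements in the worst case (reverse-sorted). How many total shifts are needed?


In the worst case (reverse-sorted), each element shifts past all previous:
  Element 1: 1 shifts
  Element 2: 2 shifts
  Element 3: 3 shifts
  Element 4: 4 shifts
  Element 5: 5 shifts
  ...
  Element 745: 745 shifts
Total = 1 + 2 + ... + 745
= 746*(746-1)/2 = 277885


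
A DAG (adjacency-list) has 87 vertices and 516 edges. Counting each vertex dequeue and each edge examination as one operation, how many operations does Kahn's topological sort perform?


V = 87 (vertex processing)
E = 516 (edge processing)
V + E = 87 + 516 = 603


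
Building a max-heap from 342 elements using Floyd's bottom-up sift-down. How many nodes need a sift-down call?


In a heap of 342 elements (0-indexed array):
  Last element index: 341
  Parent of last element: floor((341 - 1) / 2) = 170
  Internal nodes: indices 0 to 170
  Count = floor(342/2) = 171


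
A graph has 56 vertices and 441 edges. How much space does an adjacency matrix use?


Adjacency matrix: V x V grid of entries
Space = V^2 = 56^2 = 56 * 56 = 3136


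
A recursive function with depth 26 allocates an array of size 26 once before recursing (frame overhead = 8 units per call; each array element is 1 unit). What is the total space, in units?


Array allocation: 26 units (allocated once)
Stack frames: 26 deep * 8 per frame = 208 units
Total = 26 + 208 = 234


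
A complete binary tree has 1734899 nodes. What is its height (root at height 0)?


In a complete binary tree, level k holds nodes 2^k .. 2^(k+1)-1 (1-indexed).
Height = floor(log2(n)) = floor(log2(1734899)) = 20
Check: 2^20 = 1048576 <= 1734899 < 2097152 = 2^21


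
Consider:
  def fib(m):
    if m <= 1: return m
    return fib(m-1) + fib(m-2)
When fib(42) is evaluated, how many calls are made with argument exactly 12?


Let N(m) = number of times fib(m) is called while evaluating fib(42).
N(42) = 1 (the initial call).
N(41) = 1 (only fib(42) calls it).
For 1 <= m <= 40: fib(m) is called by fib(m+1) and fib(m+2), so
  N(m) = N(m+1) + N(m+2).
fib(0) is called only by fib(2), so N(0) = N(2).
Walk down from m=42:
  N(42)=1, N(41)=1, N(40)=2, N(39)=3, N(38)=5, N(37)=8, N(36)=13, N(35)=21, N(34)=34, N(33)=55, N(32)=89, N(31)=144, N(30)=233, N(29)=377, N(28)=610, N(27)=987, N(26)=1597, N(25)=2584, N(24)=4181, N(23)=6765, N(22)=10946, N(21)=17711, N(20)=28657, N(19)=46368, N(18)=75025, N(17)=121393, N(16)=196418, N(15)=317811, N(14)=514229, N(13)=832040, N(12)=1346269
N(12) = 1346269
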